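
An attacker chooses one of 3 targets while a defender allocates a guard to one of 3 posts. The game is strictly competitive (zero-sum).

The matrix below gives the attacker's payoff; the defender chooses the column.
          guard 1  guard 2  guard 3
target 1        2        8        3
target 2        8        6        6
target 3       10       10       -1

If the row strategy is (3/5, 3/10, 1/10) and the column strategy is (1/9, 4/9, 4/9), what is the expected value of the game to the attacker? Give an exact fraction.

Against (1/9, 4/9, 4/9), each row's expected payoff is target 1: 46/9; target 2: 56/9; target 3: 46/9.
Taking the (3/5, 3/10, 1/10)-weighted average: (3/5)·(46/9) + (3/10)·(56/9) + (1/10)·(46/9) = 49/9.

49/9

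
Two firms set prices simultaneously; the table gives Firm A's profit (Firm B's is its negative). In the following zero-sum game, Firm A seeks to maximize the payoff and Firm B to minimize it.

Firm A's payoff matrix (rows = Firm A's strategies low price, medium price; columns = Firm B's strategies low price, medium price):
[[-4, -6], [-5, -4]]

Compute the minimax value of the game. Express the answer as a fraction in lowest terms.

Row minima are -6 and -5, so Firm A's maximin is -5; column maxima are -4 and -4, so Firm B's minimax is -4. These differ, so the equilibrium is in mixed strategies.
Let Firm A play low price with probability p. Firm B is indifferent when −4p − 5(1−p) = −6p − 4(1−p), giving p = 1/3.
Let Firm B play low price with probability q. Firm A is indifferent when −4q − 6(1−q) = −5q − 4(1−q), giving q = 2/3.
The value is -4·(2/3) + (-6)·(1/3) = -14/3.

-14/3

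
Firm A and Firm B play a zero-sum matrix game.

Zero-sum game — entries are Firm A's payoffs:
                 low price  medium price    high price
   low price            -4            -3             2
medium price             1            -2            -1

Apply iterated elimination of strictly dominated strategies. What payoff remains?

Column high price is strictly dominated by medium price for Firm B (-3<2, -2<-1); eliminate high price.
Row low price is strictly dominated by row medium price (1>-4, -2>-3); eliminate low price.
Column low price is strictly dominated by medium price for Firm B (-2<1); eliminate low price.
Only (medium price, medium price) remains, with payoff -2.

-2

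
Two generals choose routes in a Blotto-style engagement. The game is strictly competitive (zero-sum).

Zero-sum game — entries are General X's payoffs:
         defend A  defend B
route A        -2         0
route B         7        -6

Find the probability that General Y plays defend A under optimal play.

2/5

Row minima are -2 and -6, so General X's maximin is -2; column maxima are 7 and 0, so General Y's minimax is 0. These differ, so the equilibrium is in mixed strategies.
Let General Y play defend A with probability q. General X is indifferent when −2q = 7q − 6(1−q), giving q = 2/5.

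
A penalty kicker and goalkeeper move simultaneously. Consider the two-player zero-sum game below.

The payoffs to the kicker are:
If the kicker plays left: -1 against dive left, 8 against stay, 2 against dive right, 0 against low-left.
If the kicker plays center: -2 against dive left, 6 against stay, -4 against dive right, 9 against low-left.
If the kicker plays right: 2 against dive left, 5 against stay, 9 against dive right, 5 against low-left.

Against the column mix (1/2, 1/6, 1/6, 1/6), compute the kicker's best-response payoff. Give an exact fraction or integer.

25/6

left: (-1)·(1/2) + (8)·(1/6) + (2)·(1/6) + (0)·(1/6) = 7/6.
center: (-2)·(1/2) + (6)·(1/6) + (-4)·(1/6) + (9)·(1/6) = 5/6.
right: (2)·(1/2) + (5)·(1/6) + (9)·(1/6) + (5)·(1/6) = 25/6.
The best pure response is right with expected payoff 25/6.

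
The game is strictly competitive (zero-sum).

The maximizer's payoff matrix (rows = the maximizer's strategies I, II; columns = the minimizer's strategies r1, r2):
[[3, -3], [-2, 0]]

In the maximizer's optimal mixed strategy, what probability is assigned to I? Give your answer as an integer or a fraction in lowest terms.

1/4

Row minima are -3 and -2, so the maximizer's maximin is -2; column maxima are 3 and 0, so the minimizer's minimax is 0. These differ, so the equilibrium is in mixed strategies.
Let the maximizer play I with probability p. The minimizer is indifferent when 3p − 2(1−p) = −3p, giving p = 1/4.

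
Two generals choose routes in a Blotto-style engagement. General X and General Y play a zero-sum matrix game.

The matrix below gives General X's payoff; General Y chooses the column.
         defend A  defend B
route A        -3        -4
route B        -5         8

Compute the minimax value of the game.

Row minima are -4 and -5, so General X's maximin is -4; column maxima are -3 and 8, so General Y's minimax is -3. These differ, so the equilibrium is in mixed strategies.
Let General X play route A with probability p. General Y is indifferent when −3p − 5(1−p) = −4p + 8(1−p), giving p = 13/14.
Let General Y play defend A with probability q. General X is indifferent when −3q − 4(1−q) = −5q + 8(1−q), giving q = 6/7.
The value is -3·(6/7) + (-4)·(1/7) = -22/7.

-22/7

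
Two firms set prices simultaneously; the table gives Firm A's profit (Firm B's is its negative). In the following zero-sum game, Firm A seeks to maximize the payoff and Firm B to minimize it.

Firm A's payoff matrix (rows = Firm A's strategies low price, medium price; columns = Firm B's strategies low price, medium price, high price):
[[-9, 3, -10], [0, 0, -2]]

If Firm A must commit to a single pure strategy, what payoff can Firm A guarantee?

The worst-case payoff for each row is low price: -10, medium price: -2.
The best of these is -2.

-2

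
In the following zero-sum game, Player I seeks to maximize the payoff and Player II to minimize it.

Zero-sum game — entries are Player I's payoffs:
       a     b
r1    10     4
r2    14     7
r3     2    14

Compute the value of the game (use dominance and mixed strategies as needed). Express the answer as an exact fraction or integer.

Row r1 is strictly dominated by row r2, so Player I never plays it.
The remaining 2×2 game on (r2, r3) × (a, b) has no saddle point. Let Player I play r2 with probability p; indifference gives 14p + 2(1−p) = 7p + 14(1−p), so p = 12/19.
Similarly Player II's optimal q on a is 7/19, and the value is 14·(7/19) + (7)·(12/19) = 182/19.

182/19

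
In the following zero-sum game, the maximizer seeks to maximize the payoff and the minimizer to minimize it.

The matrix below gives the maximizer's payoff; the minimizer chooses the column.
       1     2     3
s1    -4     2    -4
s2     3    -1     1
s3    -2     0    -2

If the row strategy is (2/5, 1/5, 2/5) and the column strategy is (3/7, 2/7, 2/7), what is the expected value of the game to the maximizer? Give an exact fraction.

-43/35

Against (3/7, 2/7, 2/7), each row's expected payoff is s1: -16/7; s2: 9/7; s3: -10/7.
Taking the (2/5, 1/5, 2/5)-weighted average: (2/5)·(-16/7) + (1/5)·(9/7) + (2/5)·(-10/7) = -43/35.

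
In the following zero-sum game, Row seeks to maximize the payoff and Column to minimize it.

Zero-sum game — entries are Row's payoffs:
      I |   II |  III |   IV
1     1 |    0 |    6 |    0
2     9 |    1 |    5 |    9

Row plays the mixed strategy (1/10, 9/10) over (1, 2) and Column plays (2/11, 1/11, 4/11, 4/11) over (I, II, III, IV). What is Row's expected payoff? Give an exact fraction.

701/110

Against (2/11, 1/11, 4/11, 4/11), each row's expected payoff is 1: 26/11; 2: 75/11.
Taking the (1/10, 9/10)-weighted average: (1/10)·(26/11) + (9/10)·(75/11) = 701/110.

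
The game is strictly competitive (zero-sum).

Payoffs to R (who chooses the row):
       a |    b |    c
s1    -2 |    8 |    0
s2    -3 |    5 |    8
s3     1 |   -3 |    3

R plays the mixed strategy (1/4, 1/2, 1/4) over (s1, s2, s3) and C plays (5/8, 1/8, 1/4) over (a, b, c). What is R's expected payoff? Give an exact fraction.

9/16

Against (5/8, 1/8, 1/4), each row's expected payoff is s1: -1/4; s2: 3/4; s3: 1.
Taking the (1/4, 1/2, 1/4)-weighted average: (1/4)·(-1/4) + (1/2)·(3/4) + (1/4)·(1) = 9/16.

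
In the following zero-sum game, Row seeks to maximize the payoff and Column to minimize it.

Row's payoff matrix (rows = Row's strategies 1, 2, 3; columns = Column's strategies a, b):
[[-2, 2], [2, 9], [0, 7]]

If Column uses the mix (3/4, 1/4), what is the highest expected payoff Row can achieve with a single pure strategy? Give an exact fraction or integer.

15/4

1: (-2)·(3/4) + (2)·(1/4) = -1.
2: (2)·(3/4) + (9)·(1/4) = 15/4.
3: (0)·(3/4) + (7)·(1/4) = 7/4.
The best pure response is 2 with expected payoff 15/4.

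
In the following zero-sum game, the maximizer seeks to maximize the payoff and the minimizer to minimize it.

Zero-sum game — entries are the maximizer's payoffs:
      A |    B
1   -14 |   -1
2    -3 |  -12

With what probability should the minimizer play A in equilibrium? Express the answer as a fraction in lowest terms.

Row minima are -14 and -12, so the maximizer's maximin is -12; column maxima are -3 and -1, so the minimizer's minimax is -3. These differ, so the equilibrium is in mixed strategies.
Let the minimizer play A with probability q. The maximizer is indifferent when −14q − (1−q) = −3q − 12(1−q), giving q = 1/2.

1/2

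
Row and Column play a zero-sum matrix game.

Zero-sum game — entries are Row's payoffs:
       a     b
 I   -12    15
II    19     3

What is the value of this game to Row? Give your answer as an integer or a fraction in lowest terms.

Row minima are -12 and 3, so Row's maximin is 3; column maxima are 19 and 15, so Column's minimax is 15. These differ, so the equilibrium is in mixed strategies.
Let Row play I with probability p. Column is indifferent when −12p + 19(1−p) = 15p + 3(1−p), giving p = 16/43.
Let Column play a with probability q. Row is indifferent when −12q + 15(1−q) = 19q + 3(1−q), giving q = 12/43.
The value is -12·(12/43) + (15)·(31/43) = 321/43.

321/43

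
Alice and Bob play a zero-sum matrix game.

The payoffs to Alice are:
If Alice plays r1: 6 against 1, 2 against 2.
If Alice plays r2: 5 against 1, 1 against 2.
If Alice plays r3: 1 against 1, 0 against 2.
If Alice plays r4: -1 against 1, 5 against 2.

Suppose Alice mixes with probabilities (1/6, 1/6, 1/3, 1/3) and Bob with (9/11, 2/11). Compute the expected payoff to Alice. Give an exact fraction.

Against (9/11, 2/11), each row's expected payoff is r1: 58/11; r2: 47/11; r3: 9/11; r4: 1/11.
Taking the (1/6, 1/6, 1/3, 1/3)-weighted average: (1/6)·(58/11) + (1/6)·(47/11) + (1/3)·(9/11) + (1/3)·(1/11) = 125/66.

125/66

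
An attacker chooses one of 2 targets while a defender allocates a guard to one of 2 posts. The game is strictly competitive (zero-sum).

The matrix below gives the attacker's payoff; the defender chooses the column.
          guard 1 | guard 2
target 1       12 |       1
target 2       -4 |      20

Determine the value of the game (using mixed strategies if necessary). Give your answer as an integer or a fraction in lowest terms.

Row minima are 1 and -4, so the attacker's maximin is 1; column maxima are 12 and 20, so the defender's minimax is 12. These differ, so the equilibrium is in mixed strategies.
Let the attacker play target 1 with probability p. The defender is indifferent when 12p − 4(1−p) = p + 20(1−p), giving p = 24/35.
Let the defender play guard 1 with probability q. The attacker is indifferent when 12q + (1−q) = −4q + 20(1−q), giving q = 19/35.
The value is 12·(19/35) + (1)·(16/35) = 244/35.

244/35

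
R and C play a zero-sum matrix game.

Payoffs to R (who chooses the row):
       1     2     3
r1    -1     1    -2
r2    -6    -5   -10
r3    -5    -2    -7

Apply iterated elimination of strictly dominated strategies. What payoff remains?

-2

Row r3 is strictly dominated by row r1 (-1>-5, 1>-2, -2>-7); eliminate r3.
Column 2 is strictly dominated by 1 for C (-1<1, -6<-5); eliminate 2.
Column 1 is strictly dominated by 3 for C (-2<-1, -10<-6); eliminate 1.
Row r2 is strictly dominated by row r1 (-2>-10); eliminate r2.
Only (r1, 3) remains, with payoff -2.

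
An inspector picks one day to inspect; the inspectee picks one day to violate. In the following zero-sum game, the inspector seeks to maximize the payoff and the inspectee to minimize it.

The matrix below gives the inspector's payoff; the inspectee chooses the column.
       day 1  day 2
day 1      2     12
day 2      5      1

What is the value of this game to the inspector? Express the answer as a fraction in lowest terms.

29/7

Row minima are 2 and 1, so the inspector's maximin is 2; column maxima are 5 and 12, so the inspectee's minimax is 5. These differ, so the equilibrium is in mixed strategies.
Let the inspector play day 1 with probability p. The inspectee is indifferent when 2p + 5(1−p) = 12p + (1−p), giving p = 2/7.
Let the inspectee play day 1 with probability q. The inspector is indifferent when 2q + 12(1−q) = 5q + (1−q), giving q = 11/14.
The value is 2·(11/14) + (12)·(3/14) = 29/7.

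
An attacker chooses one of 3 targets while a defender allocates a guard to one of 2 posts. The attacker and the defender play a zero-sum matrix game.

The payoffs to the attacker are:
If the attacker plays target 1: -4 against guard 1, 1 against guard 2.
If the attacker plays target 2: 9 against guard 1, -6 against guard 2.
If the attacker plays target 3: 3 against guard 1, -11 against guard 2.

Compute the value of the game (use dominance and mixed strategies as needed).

-3/4

Row target 3 is strictly dominated by row target 2, so the attacker never plays it.
The remaining 2×2 game on (target 1, target 2) × (guard 1, guard 2) has no saddle point. Let the attacker play target 1 with probability p; indifference gives −4p + 9(1−p) = p − 6(1−p), so p = 3/4.
Similarly the defender's optimal q on guard 1 is 7/20, and the value is -4·(7/20) + (1)·(13/20) = -3/4.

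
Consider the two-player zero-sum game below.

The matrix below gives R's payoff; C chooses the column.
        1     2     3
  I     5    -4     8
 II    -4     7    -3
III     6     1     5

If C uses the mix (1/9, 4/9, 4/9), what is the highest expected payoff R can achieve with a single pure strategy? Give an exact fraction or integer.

I: (5)·(1/9) + (-4)·(4/9) + (8)·(4/9) = 7/3.
II: (-4)·(1/9) + (7)·(4/9) + (-3)·(4/9) = 4/3.
III: (6)·(1/9) + (1)·(4/9) + (5)·(4/9) = 10/3.
The best pure response is III with expected payoff 10/3.

10/3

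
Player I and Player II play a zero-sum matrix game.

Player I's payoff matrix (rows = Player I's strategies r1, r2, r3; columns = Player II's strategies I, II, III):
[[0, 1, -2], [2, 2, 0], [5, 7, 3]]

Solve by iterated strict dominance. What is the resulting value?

Row r2 is strictly dominated by row r3 (5>2, 7>2, 3>0); eliminate r2.
Row r1 is strictly dominated by row r3 (5>0, 7>1, 3>-2); eliminate r1.
Column I is strictly dominated by III for Player II (3<5); eliminate I.
Column II is strictly dominated by III for Player II (3<7); eliminate II.
Only (r3, III) remains, with payoff 3.

3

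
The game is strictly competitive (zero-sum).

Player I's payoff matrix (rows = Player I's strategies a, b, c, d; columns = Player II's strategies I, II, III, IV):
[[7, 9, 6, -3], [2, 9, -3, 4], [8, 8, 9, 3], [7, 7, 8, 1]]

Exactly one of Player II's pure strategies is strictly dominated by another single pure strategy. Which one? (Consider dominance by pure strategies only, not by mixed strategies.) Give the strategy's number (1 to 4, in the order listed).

Player II prefers columns that give Player I less. Compare II with IV: -3 < 9, 4 < 9, 3 < 8, 1 < 7.
So IV strictly dominates II for Player II; II is strictly dominated.

2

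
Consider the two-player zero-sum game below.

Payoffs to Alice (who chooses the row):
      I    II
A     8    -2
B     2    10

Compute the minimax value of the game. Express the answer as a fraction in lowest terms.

14/3

Row minima are -2 and 2, so Alice's maximin is 2; column maxima are 8 and 10, so Bob's minimax is 8. These differ, so the equilibrium is in mixed strategies.
Let Alice play A with probability p. Bob is indifferent when 8p + 2(1−p) = −2p + 10(1−p), giving p = 4/9.
Let Bob play I with probability q. Alice is indifferent when 8q − 2(1−q) = 2q + 10(1−q), giving q = 2/3.
The value is 8·(2/3) + (-2)·(1/3) = 14/3.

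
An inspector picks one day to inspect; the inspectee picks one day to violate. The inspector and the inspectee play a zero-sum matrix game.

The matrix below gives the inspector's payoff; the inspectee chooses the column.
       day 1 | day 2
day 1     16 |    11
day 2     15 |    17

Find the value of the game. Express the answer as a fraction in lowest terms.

Row minima are 11 and 15, so the inspector's maximin is 15; column maxima are 16 and 17, so the inspectee's minimax is 16. These differ, so the equilibrium is in mixed strategies.
Let the inspector play day 1 with probability p. The inspectee is indifferent when 16p + 15(1−p) = 11p + 17(1−p), giving p = 2/7.
Let the inspectee play day 1 with probability q. The inspector is indifferent when 16q + 11(1−q) = 15q + 17(1−q), giving q = 6/7.
The value is 16·(6/7) + (11)·(1/7) = 107/7.

107/7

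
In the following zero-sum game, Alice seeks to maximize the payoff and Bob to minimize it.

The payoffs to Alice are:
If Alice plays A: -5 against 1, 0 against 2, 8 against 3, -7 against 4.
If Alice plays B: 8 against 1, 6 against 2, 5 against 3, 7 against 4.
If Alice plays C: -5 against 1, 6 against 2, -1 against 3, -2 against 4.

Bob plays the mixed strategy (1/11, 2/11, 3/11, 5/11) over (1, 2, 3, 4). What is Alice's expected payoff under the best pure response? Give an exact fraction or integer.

A: (-5)·(1/11) + (0)·(2/11) + (8)·(3/11) + (-7)·(5/11) = -16/11.
B: (8)·(1/11) + (6)·(2/11) + (5)·(3/11) + (7)·(5/11) = 70/11.
C: (-5)·(1/11) + (6)·(2/11) + (-1)·(3/11) + (-2)·(5/11) = -6/11.
The best pure response is B with expected payoff 70/11.

70/11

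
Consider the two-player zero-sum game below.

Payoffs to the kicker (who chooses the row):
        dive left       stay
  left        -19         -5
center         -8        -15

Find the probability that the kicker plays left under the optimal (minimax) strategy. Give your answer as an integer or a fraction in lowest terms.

1/3

Row minima are -19 and -15, so the kicker's maximin is -15; column maxima are -8 and -5, so the goalkeeper's minimax is -8. These differ, so the equilibrium is in mixed strategies.
Let the kicker play left with probability p. The goalkeeper is indifferent when −19p − 8(1−p) = −5p − 15(1−p), giving p = 1/3.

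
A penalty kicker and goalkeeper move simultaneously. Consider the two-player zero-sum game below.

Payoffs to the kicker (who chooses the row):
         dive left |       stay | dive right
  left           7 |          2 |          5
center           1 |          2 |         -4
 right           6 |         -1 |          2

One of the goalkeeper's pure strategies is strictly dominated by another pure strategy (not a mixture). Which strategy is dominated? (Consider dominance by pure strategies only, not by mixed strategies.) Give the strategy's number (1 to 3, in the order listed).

The goalkeeper prefers columns that give the kicker less. Compare dive left with dive right: 5 < 7, -4 < 1, 2 < 6.
So dive right strictly dominates dive left for the goalkeeper; dive left is strictly dominated.

1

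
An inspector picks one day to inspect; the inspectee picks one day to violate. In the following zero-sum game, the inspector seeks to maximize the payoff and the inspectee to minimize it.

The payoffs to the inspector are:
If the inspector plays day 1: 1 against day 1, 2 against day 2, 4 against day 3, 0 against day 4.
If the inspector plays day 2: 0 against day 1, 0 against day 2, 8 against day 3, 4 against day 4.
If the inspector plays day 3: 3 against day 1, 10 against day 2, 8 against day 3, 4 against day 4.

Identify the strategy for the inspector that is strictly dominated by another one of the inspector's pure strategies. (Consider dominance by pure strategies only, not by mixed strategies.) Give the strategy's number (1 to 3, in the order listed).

Compare day 1 with day 3: 3 > 1, 10 > 2, 8 > 4, 4 > 0.
So day 3 strictly dominates day 1 for the inspector; day 1 is strictly dominated.

1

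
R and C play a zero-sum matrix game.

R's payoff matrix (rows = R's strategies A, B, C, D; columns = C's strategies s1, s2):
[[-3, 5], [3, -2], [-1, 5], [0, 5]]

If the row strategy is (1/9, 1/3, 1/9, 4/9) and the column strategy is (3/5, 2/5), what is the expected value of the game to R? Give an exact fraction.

7/5

Against (3/5, 2/5), each row's expected payoff is A: 1/5; B: 1; C: 7/5; D: 2.
Taking the (1/9, 1/3, 1/9, 4/9)-weighted average: (1/9)·(1/5) + (1/3)·(1) + (1/9)·(7/5) + (4/9)·(2) = 7/5.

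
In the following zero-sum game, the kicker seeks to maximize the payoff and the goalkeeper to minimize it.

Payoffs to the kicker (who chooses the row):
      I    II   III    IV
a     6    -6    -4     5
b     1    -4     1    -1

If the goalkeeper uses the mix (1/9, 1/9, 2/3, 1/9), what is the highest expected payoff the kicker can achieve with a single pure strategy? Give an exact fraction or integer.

a: (6)·(1/9) + (-6)·(1/9) + (-4)·(2/3) + (5)·(1/9) = -19/9.
b: (1)·(1/9) + (-4)·(1/9) + (1)·(2/3) + (-1)·(1/9) = 2/9.
The best pure response is b with expected payoff 2/9.

2/9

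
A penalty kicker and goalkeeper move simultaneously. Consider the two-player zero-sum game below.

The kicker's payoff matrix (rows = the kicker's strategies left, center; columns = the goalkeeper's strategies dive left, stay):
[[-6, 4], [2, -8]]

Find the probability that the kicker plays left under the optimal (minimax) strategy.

1/2

Row minima are -6 and -8, so the kicker's maximin is -6; column maxima are 2 and 4, so the goalkeeper's minimax is 2. These differ, so the equilibrium is in mixed strategies.
Let the kicker play left with probability p. The goalkeeper is indifferent when −6p + 2(1−p) = 4p − 8(1−p), giving p = 1/2.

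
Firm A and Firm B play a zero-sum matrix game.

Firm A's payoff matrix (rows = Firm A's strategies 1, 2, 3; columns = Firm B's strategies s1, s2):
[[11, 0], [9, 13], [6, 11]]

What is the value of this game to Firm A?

Row 3 is strictly dominated by row 2, so Firm A never plays it.
The remaining 2×2 game on (1, 2) × (s1, s2) has no saddle point. Let Firm A play 1 with probability p; indifference gives 11p + 9(1−p) = 13(1−p), so p = 4/15.
Similarly Firm B's optimal q on s1 is 13/15, and the value is 11·(13/15) + (0)·(2/15) = 143/15.

143/15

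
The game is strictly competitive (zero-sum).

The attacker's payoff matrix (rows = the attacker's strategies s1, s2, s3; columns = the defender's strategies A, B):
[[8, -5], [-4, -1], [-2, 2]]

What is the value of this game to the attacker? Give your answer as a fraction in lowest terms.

6/17

Row s2 is strictly dominated by row s3, so the attacker never plays it.
The remaining 2×2 game on (s1, s3) × (A, B) has no saddle point. Let the attacker play s1 with probability p; indifference gives 8p − 2(1−p) = −5p + 2(1−p), so p = 4/17.
Similarly the defender's optimal q on A is 7/17, and the value is 8·(7/17) + (-5)·(10/17) = 6/17.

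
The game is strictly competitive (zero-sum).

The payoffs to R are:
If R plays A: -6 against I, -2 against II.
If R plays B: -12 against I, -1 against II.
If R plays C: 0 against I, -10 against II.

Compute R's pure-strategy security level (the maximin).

-6

The worst-case payoff for each row is A: -6, B: -12, C: -10.
The best of these is -6.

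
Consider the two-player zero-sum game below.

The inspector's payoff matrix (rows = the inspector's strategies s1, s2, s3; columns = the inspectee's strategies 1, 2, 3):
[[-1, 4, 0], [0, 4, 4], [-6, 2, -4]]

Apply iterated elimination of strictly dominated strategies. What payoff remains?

Column 2 is strictly dominated by 1 for the inspectee (-1<4, 0<4, -6<2); eliminate 2.
Row s1 is strictly dominated by row s2 (0>-1, 4>0); eliminate s1.
Row s3 is strictly dominated by row s2 (0>-6, 4>-4); eliminate s3.
Column 3 is strictly dominated by 1 for the inspectee (0<4); eliminate 3.
Only (s2, 1) remains, with payoff 0.

0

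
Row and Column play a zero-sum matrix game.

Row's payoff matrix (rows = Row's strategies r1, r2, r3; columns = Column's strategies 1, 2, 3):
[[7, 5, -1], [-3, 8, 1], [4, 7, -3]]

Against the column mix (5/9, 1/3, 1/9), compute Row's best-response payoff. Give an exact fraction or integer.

r1: (7)·(5/9) + (5)·(1/3) + (-1)·(1/9) = 49/9.
r2: (-3)·(5/9) + (8)·(1/3) + (1)·(1/9) = 10/9.
r3: (4)·(5/9) + (7)·(1/3) + (-3)·(1/9) = 38/9.
The best pure response is r1 with expected payoff 49/9.

49/9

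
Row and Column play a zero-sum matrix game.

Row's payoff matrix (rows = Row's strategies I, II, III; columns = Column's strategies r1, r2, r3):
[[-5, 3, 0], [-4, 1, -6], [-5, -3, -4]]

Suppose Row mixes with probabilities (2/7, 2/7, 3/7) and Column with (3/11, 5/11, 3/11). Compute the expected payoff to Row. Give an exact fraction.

Against (3/11, 5/11, 3/11), each row's expected payoff is I: 0; II: -25/11; III: -42/11.
Taking the (2/7, 2/7, 3/7)-weighted average: (2/7)·(0) + (2/7)·(-25/11) + (3/7)·(-42/11) = -16/7.

-16/7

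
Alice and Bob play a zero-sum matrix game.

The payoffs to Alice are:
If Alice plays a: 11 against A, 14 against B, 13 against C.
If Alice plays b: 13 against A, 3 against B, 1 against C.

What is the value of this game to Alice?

Column B is strictly dominated by C for Bob (it gives Alice more in every row).
The remaining 2×2 game on (a, b) × (A, C) has no saddle point. Let Alice play a with probability p; indifference gives 11p + 13(1−p) = 13p + (1−p), so p = 6/7.
Similarly Bob's optimal q on A is 6/7, and the value is 11·(6/7) + (13)·(1/7) = 79/7.

79/7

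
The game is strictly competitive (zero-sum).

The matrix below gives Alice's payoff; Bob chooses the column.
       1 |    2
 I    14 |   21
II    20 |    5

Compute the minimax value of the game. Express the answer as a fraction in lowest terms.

Row minima are 14 and 5, so Alice's maximin is 14; column maxima are 20 and 21, so Bob's minimax is 20. These differ, so the equilibrium is in mixed strategies.
Let Alice play I with probability p. Bob is indifferent when 14p + 20(1−p) = 21p + 5(1−p), giving p = 15/22.
Let Bob play 1 with probability q. Alice is indifferent when 14q + 21(1−q) = 20q + 5(1−q), giving q = 8/11.
The value is 14·(8/11) + (21)·(3/11) = 175/11.

175/11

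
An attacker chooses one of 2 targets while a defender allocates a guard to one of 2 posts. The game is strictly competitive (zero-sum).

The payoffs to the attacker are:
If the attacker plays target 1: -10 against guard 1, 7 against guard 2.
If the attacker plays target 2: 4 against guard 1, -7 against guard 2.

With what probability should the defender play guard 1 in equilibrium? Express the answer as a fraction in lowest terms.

1/2

Row minima are -10 and -7, so the attacker's maximin is -7; column maxima are 4 and 7, so the defender's minimax is 4. These differ, so the equilibrium is in mixed strategies.
Let the defender play guard 1 with probability q. The attacker is indifferent when −10q + 7(1−q) = 4q − 7(1−q), giving q = 1/2.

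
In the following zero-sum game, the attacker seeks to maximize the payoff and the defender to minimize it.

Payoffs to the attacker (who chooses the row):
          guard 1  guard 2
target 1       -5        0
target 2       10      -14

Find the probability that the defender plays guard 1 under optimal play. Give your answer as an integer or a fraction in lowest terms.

14/29

Row minima are -5 and -14, so the attacker's maximin is -5; column maxima are 10 and 0, so the defender's minimax is 0. These differ, so the equilibrium is in mixed strategies.
Let the defender play guard 1 with probability q. The attacker is indifferent when −5q = 10q − 14(1−q), giving q = 14/29.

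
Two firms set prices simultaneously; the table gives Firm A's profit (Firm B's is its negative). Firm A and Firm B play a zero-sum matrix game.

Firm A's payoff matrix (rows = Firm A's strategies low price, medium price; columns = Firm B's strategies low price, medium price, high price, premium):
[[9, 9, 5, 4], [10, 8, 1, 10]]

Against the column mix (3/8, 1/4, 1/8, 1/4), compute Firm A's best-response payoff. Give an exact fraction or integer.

67/8

low price: (9)·(3/8) + (9)·(1/4) + (5)·(1/8) + (4)·(1/4) = 29/4.
medium price: (10)·(3/8) + (8)·(1/4) + (1)·(1/8) + (10)·(1/4) = 67/8.
The best pure response is medium price with expected payoff 67/8.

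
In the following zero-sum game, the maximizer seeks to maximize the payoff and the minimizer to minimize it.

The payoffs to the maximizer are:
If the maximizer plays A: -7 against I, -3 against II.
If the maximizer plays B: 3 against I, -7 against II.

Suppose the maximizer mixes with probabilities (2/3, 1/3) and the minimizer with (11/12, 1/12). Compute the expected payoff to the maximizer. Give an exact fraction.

Against (11/12, 1/12), each row's expected payoff is A: -20/3; B: 13/6.
Taking the (2/3, 1/3)-weighted average: (2/3)·(-20/3) + (1/3)·(13/6) = -67/18.

-67/18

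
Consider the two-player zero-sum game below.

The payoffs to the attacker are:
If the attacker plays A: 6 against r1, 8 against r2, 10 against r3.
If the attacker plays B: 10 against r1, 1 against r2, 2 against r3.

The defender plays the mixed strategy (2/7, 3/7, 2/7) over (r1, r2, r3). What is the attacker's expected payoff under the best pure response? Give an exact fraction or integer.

8

A: (6)·(2/7) + (8)·(3/7) + (10)·(2/7) = 8.
B: (10)·(2/7) + (1)·(3/7) + (2)·(2/7) = 27/7.
The best pure response is A with expected payoff 8.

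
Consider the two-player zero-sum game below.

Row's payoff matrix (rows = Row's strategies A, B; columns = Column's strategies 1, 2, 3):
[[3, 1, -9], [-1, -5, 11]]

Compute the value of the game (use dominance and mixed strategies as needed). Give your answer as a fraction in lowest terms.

Column 1 is strictly dominated by 2 for Column (it gives Row more in every row).
The remaining 2×2 game on (A, B) × (2, 3) has no saddle point. Let Row play A with probability p; indifference gives p − 5(1−p) = −9p + 11(1−p), so p = 8/13.
Similarly Column's optimal q on 2 is 10/13, and the value is 1·(10/13) + (-9)·(3/13) = -17/13.

-17/13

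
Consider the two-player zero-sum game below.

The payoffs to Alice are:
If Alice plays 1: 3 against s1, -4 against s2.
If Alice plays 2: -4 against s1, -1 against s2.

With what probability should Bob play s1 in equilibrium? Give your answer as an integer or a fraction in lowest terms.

3/10

Row minima are -4 and -4, so Alice's maximin is -4; column maxima are 3 and -1, so Bob's minimax is -1. These differ, so the equilibrium is in mixed strategies.
Let Bob play s1 with probability q. Alice is indifferent when 3q − 4(1−q) = −4q − (1−q), giving q = 3/10.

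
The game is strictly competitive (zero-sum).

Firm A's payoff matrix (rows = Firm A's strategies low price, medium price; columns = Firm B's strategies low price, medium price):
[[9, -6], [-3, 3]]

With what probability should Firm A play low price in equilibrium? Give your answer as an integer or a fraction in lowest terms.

Row minima are -6 and -3, so Firm A's maximin is -3; column maxima are 9 and 3, so Firm B's minimax is 3. These differ, so the equilibrium is in mixed strategies.
Let Firm A play low price with probability p. Firm B is indifferent when 9p − 3(1−p) = −6p + 3(1−p), giving p = 2/7.

2/7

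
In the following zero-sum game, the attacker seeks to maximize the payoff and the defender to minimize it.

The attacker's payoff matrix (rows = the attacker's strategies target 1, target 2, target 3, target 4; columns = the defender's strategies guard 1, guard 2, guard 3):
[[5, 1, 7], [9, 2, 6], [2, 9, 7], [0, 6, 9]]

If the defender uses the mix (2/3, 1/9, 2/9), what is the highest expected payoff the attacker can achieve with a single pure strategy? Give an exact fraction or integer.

target 1: (5)·(2/3) + (1)·(1/9) + (7)·(2/9) = 5.
target 2: (9)·(2/3) + (2)·(1/9) + (6)·(2/9) = 68/9.
target 3: (2)·(2/3) + (9)·(1/9) + (7)·(2/9) = 35/9.
target 4: (0)·(2/3) + (6)·(1/9) + (9)·(2/9) = 8/3.
The best pure response is target 2 with expected payoff 68/9.

68/9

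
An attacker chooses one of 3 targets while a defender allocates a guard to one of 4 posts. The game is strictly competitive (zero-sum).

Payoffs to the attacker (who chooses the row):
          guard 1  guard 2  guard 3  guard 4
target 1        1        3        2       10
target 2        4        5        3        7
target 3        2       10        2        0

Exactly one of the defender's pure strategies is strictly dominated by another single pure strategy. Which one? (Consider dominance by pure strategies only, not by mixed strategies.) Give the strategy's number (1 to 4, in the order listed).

The defender prefers columns that give the attacker less. Compare guard 2 with guard 1: 1 < 3, 4 < 5, 2 < 10.
So guard 1 strictly dominates guard 2 for the defender; guard 2 is strictly dominated.

2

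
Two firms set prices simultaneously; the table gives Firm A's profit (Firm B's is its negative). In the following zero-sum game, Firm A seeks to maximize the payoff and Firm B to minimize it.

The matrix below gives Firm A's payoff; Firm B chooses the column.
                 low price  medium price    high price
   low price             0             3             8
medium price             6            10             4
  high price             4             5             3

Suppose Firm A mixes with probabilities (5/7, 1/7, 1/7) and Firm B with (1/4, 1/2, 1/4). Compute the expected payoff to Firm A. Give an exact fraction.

Against (1/4, 1/2, 1/4), each row's expected payoff is low price: 7/2; medium price: 15/2; high price: 17/4.
Taking the (5/7, 1/7, 1/7)-weighted average: (5/7)·(7/2) + (1/7)·(15/2) + (1/7)·(17/4) = 117/28.

117/28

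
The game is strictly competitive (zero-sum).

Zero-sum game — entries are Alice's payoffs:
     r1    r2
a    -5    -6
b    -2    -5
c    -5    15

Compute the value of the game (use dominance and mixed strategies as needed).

Row a is strictly dominated by row b, so Alice never plays it.
The remaining 2×2 game on (b, c) × (r1, r2) has no saddle point. Let Alice play b with probability p; indifference gives −2p − 5(1−p) = −5p + 15(1−p), so p = 20/23.
Similarly Bob's optimal q on r1 is 20/23, and the value is -2·(20/23) + (-5)·(3/23) = -55/23.

-55/23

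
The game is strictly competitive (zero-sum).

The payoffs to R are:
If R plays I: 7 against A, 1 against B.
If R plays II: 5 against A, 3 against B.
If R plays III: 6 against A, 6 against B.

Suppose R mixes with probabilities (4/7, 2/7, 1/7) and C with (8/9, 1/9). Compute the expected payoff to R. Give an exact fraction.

Against (8/9, 1/9), each row's expected payoff is I: 19/3; II: 43/9; III: 6.
Taking the (4/7, 2/7, 1/7)-weighted average: (4/7)·(19/3) + (2/7)·(43/9) + (1/7)·(6) = 368/63.

368/63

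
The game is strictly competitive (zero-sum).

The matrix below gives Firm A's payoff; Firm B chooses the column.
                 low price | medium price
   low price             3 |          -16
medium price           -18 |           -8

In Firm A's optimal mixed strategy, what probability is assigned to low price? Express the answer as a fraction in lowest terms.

Row minima are -16 and -18, so Firm A's maximin is -16; column maxima are 3 and -8, so Firm B's minimax is -8. These differ, so the equilibrium is in mixed strategies.
Let Firm A play low price with probability p. Firm B is indifferent when 3p − 18(1−p) = −16p − 8(1−p), giving p = 10/29.

10/29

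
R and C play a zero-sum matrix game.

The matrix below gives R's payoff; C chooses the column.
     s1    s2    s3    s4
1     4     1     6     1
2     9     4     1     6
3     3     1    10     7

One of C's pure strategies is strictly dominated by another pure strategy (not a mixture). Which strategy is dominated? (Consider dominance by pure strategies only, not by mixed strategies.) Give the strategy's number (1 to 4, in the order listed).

1

C prefers columns that give R less. Compare s1 with s2: 1 < 4, 4 < 9, 1 < 3.
So s2 strictly dominates s1 for C; s1 is strictly dominated.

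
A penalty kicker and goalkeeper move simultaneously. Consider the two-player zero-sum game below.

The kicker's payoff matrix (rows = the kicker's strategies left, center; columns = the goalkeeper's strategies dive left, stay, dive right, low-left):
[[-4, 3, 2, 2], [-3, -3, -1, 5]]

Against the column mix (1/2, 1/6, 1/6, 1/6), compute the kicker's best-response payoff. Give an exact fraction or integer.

left: (-4)·(1/2) + (3)·(1/6) + (2)·(1/6) + (2)·(1/6) = -5/6.
center: (-3)·(1/2) + (-3)·(1/6) + (-1)·(1/6) + (5)·(1/6) = -4/3.
The best pure response is left with expected payoff -5/6.

-5/6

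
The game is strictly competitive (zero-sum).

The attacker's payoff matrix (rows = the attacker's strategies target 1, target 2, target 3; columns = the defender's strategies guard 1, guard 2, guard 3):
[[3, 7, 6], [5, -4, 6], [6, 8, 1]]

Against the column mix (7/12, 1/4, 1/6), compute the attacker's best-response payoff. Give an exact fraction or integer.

target 1: (3)·(7/12) + (7)·(1/4) + (6)·(1/6) = 9/2.
target 2: (5)·(7/12) + (-4)·(1/4) + (6)·(1/6) = 35/12.
target 3: (6)·(7/12) + (8)·(1/4) + (1)·(1/6) = 17/3.
The best pure response is target 3 with expected payoff 17/3.

17/3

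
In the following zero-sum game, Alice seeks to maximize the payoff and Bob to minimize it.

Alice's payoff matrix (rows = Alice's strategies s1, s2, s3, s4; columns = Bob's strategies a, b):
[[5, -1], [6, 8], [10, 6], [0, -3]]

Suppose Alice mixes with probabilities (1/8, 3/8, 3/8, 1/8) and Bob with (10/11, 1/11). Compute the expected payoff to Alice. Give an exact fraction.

Against (10/11, 1/11), each row's expected payoff is s1: 49/11; s2: 68/11; s3: 106/11; s4: -3/11.
Taking the (1/8, 3/8, 3/8, 1/8)-weighted average: (1/8)·(49/11) + (3/8)·(68/11) + (3/8)·(106/11) + (1/8)·(-3/11) = 71/11.

71/11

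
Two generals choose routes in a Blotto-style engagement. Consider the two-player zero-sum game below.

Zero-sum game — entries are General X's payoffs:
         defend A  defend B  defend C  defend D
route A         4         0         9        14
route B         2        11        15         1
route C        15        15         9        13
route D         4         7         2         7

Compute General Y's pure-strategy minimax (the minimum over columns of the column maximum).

The worst case (largest entry) in each column is defend A: 15, defend B: 15, defend C: 15, defend D: 14.
The best (smallest) of these is 14.

14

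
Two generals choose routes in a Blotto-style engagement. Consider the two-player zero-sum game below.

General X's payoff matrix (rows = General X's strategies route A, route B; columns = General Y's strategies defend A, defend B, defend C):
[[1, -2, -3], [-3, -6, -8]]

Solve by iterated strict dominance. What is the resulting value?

Column defend A is strictly dominated by defend B for General Y (-2<1, -6<-3); eliminate defend A.
Row route B is strictly dominated by row route A (-2>-6, -3>-8); eliminate route B.
Column defend B is strictly dominated by defend C for General Y (-3<-2); eliminate defend B.
Only (route A, defend C) remains, with payoff -3.

-3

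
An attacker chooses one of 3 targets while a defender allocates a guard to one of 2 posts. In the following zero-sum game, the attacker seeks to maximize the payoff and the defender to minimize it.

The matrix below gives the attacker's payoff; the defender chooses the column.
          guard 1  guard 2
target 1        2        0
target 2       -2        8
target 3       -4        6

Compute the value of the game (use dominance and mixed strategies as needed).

Row target 3 is strictly dominated by row target 2, so the attacker never plays it.
The remaining 2×2 game on (target 1, target 2) × (guard 1, guard 2) has no saddle point. Let the attacker play target 1 with probability p; indifference gives 2p − 2(1−p) = 8(1−p), so p = 5/6.
Similarly the defender's optimal q on guard 1 is 2/3, and the value is 2·(2/3) + (0)·(1/3) = 4/3.

4/3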